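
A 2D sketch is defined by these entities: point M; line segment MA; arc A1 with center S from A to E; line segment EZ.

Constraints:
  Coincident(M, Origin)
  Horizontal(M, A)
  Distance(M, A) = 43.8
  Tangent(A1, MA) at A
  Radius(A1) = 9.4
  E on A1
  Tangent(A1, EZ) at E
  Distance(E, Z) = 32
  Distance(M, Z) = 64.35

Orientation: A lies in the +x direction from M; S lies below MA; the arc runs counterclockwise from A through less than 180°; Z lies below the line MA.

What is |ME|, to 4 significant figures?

37.64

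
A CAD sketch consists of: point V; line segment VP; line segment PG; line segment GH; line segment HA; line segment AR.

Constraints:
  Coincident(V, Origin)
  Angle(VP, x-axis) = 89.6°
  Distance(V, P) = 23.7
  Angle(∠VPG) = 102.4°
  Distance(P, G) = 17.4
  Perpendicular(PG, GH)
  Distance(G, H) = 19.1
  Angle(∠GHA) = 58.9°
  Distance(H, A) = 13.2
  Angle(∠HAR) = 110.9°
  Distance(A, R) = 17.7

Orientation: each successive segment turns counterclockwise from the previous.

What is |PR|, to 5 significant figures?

10.565

V is at the origin; VP runs at 89.6° with length 23.7, so P = (0.16546, 23.699). ∠VPG = 102.4° gives PG at 167.20° from the x-axis; with |PG| = 17.4, G = (-16.802, 27.554). PG ⟂ GH, so GH runs at -102.80°; with |GH| = 19.1, H = (-21.034, 8.9290). ∠GHA = 58.9° gives HA at 18.300° from the x-axis; with |HA| = 13.2, A = (-8.5013, 13.074). ∠HAR = 110.9° gives AR at 87.400° from the x-axis; with |AR| = 17.7, R = (-7.6984, 30.755). Then |PR| = |R − P| = 10.565.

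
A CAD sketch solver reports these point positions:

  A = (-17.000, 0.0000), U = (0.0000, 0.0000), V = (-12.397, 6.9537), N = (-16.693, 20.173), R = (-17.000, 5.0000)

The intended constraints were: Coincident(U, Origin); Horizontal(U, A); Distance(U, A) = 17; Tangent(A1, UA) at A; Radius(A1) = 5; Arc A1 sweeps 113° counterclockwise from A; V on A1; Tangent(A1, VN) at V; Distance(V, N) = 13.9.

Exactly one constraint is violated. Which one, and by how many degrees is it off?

Tangent(A1, VN) at V — off by 5.00°.

U = (0.00, 0.00) ✓; U.y = 0.00, A.y = 0.00 ✓; |UA| = 17.00 ✓; ∠(RA, AU) = 90.00° ✓; |RA| = 5.000 ✓; bearing(R→V) − bearing(R→A) = 113.0° ✓; |RV| = 5.000 ✓; ∠(RV, VN) = 95.00° ✗; |VN| = 13.90 ✓.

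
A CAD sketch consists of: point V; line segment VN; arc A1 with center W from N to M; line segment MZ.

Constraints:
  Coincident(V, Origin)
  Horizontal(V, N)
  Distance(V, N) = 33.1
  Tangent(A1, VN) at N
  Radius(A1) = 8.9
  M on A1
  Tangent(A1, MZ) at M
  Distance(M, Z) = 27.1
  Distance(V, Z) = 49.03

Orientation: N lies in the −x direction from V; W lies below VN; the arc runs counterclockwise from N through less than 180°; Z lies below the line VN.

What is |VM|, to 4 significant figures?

43.14

Checks: |WM| = 8.900 ✓; ∠(WM, MZ) = 90.00° ✓; |MZ| = 27.10 ✓; |VZ| = 49.03 ✓.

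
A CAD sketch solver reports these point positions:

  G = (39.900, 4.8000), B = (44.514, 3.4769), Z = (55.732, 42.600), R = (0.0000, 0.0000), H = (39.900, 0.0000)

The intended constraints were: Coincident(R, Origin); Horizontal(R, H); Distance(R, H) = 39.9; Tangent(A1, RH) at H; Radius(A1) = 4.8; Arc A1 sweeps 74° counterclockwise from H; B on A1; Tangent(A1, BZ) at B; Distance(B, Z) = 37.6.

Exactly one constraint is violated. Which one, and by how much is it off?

Distance(B, Z) = 37.6 — off by 3.10.

R = (0.00, 0.00) ✓; R.y = 0.00, H.y = 0.00 ✓; |RH| = 39.90 ✓; ∠(GH, HR) = 90.00° ✓; |GH| = 4.800 ✓; bearing(G→B) − bearing(G→H) = 74.00° ✓; |GB| = 4.800 ✓; ∠(GB, BZ) = 90.00° ✓; |BZ| = 40.70 ✗.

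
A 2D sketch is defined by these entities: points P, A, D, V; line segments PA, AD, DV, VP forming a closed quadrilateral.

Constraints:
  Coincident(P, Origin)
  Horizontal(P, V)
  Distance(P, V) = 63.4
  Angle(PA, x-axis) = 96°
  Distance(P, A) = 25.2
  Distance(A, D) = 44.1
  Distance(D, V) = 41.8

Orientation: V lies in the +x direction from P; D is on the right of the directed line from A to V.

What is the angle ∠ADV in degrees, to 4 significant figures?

110.6°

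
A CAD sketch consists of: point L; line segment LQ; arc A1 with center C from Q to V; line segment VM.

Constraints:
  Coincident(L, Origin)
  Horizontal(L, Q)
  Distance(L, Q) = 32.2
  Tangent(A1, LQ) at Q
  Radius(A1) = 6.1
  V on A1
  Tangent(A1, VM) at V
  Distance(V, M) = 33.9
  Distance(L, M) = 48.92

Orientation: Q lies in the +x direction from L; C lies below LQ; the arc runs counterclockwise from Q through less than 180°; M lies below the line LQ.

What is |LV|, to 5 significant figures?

26.881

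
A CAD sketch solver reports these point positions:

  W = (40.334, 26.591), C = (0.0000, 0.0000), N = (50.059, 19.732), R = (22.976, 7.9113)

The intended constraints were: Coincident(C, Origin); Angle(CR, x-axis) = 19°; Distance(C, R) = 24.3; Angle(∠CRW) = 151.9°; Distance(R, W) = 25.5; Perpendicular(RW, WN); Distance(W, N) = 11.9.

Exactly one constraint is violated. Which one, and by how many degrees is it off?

Perpendicular(RW, WN) — off by 7.70°.

C = (0.00, 0.00) ✓; CR at 19.00° ✓; |CR| = 24.30 ✓; ∠CRW = 151.9° ✓; |RW| = 25.50 ✓; ∠(RW, WN) = 82.30° ✗; |WN| = 11.90 ✓.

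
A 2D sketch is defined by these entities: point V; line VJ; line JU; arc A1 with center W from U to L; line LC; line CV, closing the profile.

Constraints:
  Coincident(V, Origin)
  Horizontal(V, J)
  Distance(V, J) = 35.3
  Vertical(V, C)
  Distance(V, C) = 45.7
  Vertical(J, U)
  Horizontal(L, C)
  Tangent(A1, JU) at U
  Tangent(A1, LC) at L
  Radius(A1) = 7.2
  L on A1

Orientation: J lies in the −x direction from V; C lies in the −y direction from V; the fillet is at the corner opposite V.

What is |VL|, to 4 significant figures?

53.65

V is at the origin; VJ is horizontal with |VJ| = 35.3 and J on the −x side, so J = (-35.30, 0.000). V and C share the same x with |VC| = 45.7 and C on the −y side, so C = (0.000, -45.70). The virtual corner opposite V is at (-35.30, -45.70). The tangent condition forces WU to be normal to JU and tangency of A1 to LC means the radius WL is perpendicular to LC, with radius 7.2, so the center W sits 7.2 in from both sides at W = (-28.10, -38.50). That places the tangent points at U = (-35.30, -38.50) on JU and L = (-28.10, -45.70) on LC. Then |VL| = |L − V| = 53.65.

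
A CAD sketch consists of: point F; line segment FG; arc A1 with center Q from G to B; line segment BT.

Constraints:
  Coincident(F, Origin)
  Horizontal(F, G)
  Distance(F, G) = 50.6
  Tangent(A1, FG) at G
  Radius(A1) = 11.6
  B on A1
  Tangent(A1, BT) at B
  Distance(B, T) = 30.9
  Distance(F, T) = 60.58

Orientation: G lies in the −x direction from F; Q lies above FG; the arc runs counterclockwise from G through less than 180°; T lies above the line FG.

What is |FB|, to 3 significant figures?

41.1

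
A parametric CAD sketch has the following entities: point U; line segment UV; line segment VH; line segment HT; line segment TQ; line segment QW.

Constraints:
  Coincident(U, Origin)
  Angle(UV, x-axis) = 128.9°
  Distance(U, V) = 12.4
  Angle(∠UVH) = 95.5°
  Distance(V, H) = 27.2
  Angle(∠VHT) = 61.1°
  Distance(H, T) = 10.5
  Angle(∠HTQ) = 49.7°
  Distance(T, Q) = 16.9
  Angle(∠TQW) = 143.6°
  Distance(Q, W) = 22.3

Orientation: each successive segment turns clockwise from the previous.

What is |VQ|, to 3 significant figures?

17.4

U is at the origin; UV runs at 128.9° with length 12.4, so V = (-7.79, 9.65). ∠UVH = 95.5° gives VH at 44.4° from the x-axis; with |VH| = 27.2, H = (11.6, 28.7). ∠VHT = 61.1° gives HT at -74.5° from the x-axis; with |HT| = 10.5, T = (14.5, 18.6). ∠HTQ = 49.7° gives TQ at 155° from the x-axis; with |TQ| = 16.9, Q = (-0.889, 25.7). Then |VQ| = |Q − V| = 17.4.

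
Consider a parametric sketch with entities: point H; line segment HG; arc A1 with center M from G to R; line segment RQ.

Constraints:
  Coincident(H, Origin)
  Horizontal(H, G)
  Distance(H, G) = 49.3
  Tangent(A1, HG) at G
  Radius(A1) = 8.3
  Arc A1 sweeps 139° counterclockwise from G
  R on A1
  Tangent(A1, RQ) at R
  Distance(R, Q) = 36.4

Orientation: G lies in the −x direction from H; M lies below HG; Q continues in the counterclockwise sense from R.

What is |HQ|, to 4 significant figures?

47.14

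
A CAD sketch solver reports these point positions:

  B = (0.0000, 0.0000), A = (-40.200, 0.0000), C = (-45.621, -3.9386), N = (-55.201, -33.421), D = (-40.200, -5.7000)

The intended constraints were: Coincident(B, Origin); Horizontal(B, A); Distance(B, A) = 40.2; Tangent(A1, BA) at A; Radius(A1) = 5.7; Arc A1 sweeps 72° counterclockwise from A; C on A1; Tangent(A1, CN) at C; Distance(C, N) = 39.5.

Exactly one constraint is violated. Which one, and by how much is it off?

Distance(C, N) = 39.5 — off by 8.50.

B = (0.00, 0.00) ✓; B.y = 0.00, A.y = 0.00 ✓; |BA| = 40.20 ✓; ∠(DA, AB) = 90.00° ✓; |DA| = 5.700 ✓; bearing(D→C) − bearing(D→A) = 72.00° ✓; |DC| = 5.700 ✓; ∠(DC, CN) = 90.00° ✓; |CN| = 31.00 ✗.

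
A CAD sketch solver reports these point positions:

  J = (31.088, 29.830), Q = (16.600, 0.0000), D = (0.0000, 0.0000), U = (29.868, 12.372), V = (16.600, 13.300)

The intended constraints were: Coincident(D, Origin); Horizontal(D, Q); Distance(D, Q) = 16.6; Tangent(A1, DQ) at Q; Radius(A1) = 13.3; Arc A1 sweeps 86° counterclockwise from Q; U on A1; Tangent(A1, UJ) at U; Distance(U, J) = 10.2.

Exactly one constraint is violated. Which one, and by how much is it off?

Distance(U, J) = 10.2 — off by 7.30.

D = (0.00, 0.00) ✓; D.y = 0.00, Q.y = 0.00 ✓; |DQ| = 16.60 ✓; ∠(VQ, QD) = 90.00° ✓; |VQ| = 13.30 ✓; bearing(V→U) − bearing(V→Q) = 86.00° ✓; |VU| = 13.30 ✓; ∠(VU, UJ) = 90.00° ✓; |UJ| = 17.50 ✗.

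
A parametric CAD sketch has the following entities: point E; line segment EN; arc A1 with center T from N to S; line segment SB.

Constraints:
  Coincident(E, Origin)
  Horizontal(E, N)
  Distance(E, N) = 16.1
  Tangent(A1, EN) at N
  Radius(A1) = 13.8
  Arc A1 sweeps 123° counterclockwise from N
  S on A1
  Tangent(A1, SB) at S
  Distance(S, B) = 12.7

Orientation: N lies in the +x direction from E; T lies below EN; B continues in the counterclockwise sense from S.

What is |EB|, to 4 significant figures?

33.95

On A1, N sits at bearing 90° from T; a 123° counterclockwise sweep puts S at bearing 213°, so S = T + 13.8·(cos 213°, sin 213°) = (4.526, -21.32). Since A1 is tangent to SB there, TS ⟂ SB, so SB runs along (−sin 213°, cos 213°); with |SB| = 12.7, B = (11.44, -31.97). Then |EB| = |B − E| = 33.95.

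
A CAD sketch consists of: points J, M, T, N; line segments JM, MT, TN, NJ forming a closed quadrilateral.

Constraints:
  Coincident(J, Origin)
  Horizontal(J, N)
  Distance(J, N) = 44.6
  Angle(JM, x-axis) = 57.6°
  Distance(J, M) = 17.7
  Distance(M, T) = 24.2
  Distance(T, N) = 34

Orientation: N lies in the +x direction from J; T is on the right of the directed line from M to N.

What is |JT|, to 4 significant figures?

14.97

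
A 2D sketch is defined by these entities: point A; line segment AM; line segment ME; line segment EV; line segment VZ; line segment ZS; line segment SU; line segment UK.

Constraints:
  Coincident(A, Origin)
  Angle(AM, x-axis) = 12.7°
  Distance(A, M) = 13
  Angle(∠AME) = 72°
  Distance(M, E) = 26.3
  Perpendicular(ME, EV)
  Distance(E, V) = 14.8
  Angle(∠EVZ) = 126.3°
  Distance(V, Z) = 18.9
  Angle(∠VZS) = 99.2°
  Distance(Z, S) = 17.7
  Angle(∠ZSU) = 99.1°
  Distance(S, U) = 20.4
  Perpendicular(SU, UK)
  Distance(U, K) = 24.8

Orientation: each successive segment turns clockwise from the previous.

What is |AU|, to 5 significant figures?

16.626

∠VZS = 99.2° gives ZS at 40.200° from the x-axis; with |ZS| = 17.7, S = (-0.69915, 5.6626). ∠ZSU = 99.1° gives SU at -40.700° from the x-axis; with |SU| = 20.4, U = (14.767, -7.6402). Then |AU| = |U − A| = 16.626.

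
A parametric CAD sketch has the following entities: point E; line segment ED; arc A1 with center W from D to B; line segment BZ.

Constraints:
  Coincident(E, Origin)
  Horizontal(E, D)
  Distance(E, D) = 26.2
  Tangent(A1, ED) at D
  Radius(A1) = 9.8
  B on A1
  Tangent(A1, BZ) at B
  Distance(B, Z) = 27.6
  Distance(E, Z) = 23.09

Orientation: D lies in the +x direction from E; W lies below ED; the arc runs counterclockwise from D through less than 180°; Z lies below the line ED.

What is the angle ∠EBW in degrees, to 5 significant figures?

145.64°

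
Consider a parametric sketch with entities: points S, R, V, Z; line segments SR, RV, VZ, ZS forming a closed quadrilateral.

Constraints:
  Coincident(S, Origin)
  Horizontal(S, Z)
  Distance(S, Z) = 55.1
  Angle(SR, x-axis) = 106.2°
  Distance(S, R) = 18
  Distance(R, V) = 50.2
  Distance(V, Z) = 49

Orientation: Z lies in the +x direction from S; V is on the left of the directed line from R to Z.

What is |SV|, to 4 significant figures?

58.28

Checks: |RV| = 50.20 ✓; |VZ| = 49.00 ✓.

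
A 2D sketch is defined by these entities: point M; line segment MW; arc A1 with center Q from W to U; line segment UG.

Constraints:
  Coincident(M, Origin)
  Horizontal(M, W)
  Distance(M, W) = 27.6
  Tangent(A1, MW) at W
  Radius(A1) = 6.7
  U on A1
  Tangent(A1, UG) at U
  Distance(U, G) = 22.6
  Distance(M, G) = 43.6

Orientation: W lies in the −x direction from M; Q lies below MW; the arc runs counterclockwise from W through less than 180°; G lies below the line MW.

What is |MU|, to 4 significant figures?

35.06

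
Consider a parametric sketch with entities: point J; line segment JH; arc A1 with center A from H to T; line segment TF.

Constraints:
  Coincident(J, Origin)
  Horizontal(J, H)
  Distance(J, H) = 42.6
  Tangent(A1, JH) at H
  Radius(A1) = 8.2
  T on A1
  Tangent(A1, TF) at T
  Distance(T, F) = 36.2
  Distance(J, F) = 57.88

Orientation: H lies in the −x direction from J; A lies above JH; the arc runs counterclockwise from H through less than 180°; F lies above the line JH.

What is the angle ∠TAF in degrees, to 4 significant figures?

77.24°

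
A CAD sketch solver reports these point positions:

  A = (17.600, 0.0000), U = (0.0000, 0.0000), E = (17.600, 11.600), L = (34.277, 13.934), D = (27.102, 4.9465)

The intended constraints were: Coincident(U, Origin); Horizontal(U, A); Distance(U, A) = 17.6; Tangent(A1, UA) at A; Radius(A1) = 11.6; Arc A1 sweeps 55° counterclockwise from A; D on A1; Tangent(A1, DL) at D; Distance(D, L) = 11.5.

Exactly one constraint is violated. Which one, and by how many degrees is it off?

Tangent(A1, DL) at D — off by 3.60°.

U = (0.00, 0.00) ✓; U.y = 0.00, A.y = 0.00 ✓; |UA| = 17.60 ✓; ∠(EA, AU) = 90.00° ✓; |EA| = 11.60 ✓; bearing(E→D) − bearing(E→A) = 55.00° ✓; |ED| = 11.60 ✓; ∠(ED, DL) = 93.60° ✗; |DL| = 11.50 ✓.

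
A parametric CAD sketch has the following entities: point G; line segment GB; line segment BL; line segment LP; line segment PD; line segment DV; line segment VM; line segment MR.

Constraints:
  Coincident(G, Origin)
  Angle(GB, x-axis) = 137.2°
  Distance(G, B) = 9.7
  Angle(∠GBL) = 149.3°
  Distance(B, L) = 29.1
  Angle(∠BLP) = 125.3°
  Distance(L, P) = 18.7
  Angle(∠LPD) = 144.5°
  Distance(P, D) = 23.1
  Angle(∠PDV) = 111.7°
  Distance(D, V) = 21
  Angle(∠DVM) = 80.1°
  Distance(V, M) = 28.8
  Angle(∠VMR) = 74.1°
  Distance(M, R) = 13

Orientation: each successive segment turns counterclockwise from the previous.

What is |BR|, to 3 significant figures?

33.3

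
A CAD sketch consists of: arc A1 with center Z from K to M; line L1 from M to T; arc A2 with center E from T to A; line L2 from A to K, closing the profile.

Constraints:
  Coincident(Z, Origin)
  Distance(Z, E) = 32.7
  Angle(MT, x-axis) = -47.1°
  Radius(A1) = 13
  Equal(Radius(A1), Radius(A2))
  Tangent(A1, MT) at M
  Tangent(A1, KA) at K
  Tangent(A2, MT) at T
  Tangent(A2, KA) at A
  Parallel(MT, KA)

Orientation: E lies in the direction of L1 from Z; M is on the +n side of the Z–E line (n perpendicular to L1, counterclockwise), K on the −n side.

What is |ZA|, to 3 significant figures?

35.2

The slot axis is L1's direction at -47.1°, so u = (cos -47.1°, sin -47.1°) = (0.681, -0.733) and n = (−sin -47.1°, cos -47.1°) = (0.733, 0.681). Z is at the origin and E lies 32.7 along u from Z, so E = 32.7·u = (22.3, -24.0). Tangency of A1 to both parallel lines with radius 13.0 puts M and K at Z ± 13.0·n: M = (9.52, 8.85), K = (-9.52, -8.85). Equal radii place T and A the same way about E: T = E + 13.0·n = (31.8, -15.1), A = E − 13.0·n = (12.7, -32.8). Then |ZA| = |A − Z| = 35.2.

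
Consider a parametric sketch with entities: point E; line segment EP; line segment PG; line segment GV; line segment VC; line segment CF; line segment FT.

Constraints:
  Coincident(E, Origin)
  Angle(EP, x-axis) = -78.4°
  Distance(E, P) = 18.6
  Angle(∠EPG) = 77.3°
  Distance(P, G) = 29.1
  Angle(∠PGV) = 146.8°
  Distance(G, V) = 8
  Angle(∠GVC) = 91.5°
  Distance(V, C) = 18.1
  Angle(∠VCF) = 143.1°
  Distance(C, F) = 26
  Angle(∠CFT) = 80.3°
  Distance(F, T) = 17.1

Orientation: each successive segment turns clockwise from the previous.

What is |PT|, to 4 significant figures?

12.60

∠VCF = 143.1° gives CF at 20.30° from the x-axis; with |CF| = 26.0, F = (2.227, 11.08). ∠CFT = 80.3° gives FT at -79.40° from the x-axis; with |FT| = 17.1, T = (5.372, -5.727). Then |PT| = |T − P| = 12.60.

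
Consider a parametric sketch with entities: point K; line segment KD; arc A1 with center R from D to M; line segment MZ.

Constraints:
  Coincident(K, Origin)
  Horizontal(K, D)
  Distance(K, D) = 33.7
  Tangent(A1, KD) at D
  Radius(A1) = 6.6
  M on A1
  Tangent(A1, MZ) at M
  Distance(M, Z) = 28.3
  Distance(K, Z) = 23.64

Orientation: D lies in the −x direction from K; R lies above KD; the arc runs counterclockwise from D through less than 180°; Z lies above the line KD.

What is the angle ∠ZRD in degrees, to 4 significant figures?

121.7°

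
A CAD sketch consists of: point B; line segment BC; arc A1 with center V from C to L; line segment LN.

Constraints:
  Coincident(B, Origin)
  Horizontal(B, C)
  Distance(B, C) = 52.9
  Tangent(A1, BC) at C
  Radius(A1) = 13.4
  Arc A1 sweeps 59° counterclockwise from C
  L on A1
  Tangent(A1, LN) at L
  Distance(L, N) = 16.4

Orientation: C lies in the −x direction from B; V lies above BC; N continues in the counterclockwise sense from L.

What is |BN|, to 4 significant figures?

38.85

B is at the origin; B and C share the same y with |BC| = 52.9 and C on the −x side, so C = (-52.90, 0.000). A1 meets BC tangentially, so VC is at right angles to BC, so V = C + (0, 13.4) = (-52.90, 13.40). On A1, C sits at bearing -90° from V; a 59° counterclockwise sweep puts L at bearing -31°, so L = V + 13.4·(cos -31°, sin -31°) = (-41.41, 6.498). Since A1 is tangent to LN there, VL ⟂ LN, so LN runs along (−sin -31°, cos -31°); with |LN| = 16.4, N = (-32.97, 20.56). Then |BN| = |N − B| = 38.85.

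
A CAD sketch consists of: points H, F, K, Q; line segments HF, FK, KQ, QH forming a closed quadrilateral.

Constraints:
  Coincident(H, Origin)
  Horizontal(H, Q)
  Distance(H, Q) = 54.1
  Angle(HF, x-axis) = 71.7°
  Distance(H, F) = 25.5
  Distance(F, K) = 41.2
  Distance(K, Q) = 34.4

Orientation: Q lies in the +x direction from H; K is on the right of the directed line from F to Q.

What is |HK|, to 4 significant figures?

26.88

Checks: |FK| = 41.20 ✓; |KQ| = 34.40 ✓.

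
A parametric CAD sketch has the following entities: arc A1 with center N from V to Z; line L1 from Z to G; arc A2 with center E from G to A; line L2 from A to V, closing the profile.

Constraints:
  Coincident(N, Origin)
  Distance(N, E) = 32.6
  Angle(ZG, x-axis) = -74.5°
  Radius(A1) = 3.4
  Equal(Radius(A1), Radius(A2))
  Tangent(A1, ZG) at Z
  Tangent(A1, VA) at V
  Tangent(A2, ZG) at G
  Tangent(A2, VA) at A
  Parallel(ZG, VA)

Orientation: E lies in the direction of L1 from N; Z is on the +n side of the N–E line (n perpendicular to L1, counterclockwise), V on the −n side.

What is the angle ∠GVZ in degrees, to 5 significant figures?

78.218°

Tangency of A1 to both parallel lines with radius 3.4 puts Z and V at N ± 3.4·n: Z = (3.2763, 0.90861), V = (-3.2763, -0.90861). Equal radii place G and A the same way about E: G = E + 3.4·n = (11.988, -30.506), A = E − 3.4·n = (5.4356, -32.323). Then cos ∠GVZ = VG·VZ / (|VG||VZ|), giving 78.218°.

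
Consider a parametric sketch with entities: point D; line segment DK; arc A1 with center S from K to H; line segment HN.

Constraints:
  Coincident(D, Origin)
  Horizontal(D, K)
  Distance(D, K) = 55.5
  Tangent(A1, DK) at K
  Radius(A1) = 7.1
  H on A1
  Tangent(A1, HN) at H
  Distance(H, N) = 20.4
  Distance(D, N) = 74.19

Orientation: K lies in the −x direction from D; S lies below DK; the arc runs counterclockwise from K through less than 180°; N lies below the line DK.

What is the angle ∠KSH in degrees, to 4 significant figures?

64.40°

Checks: D.y = 0.00, K.y = 0.00 ✓; |SH| = 7.100 ✓; ∠(SH, HN) = 90.00° ✓; |HN| = 20.40 ✓; |DN| = 74.19 ✓.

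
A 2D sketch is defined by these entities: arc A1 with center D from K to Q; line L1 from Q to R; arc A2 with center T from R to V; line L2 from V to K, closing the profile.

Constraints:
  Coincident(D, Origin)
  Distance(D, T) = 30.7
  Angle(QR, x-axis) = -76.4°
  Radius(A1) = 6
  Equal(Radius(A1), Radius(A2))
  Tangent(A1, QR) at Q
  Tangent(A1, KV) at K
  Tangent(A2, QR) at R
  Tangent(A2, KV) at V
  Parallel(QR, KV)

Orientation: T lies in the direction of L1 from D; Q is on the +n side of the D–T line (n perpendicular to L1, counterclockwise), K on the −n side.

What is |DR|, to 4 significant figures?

31.28

The slot axis is L1's direction at -76.4°, so u = (cos -76.4°, sin -76.4°) = (0.2351, -0.9720) and n = (−sin -76.4°, cos -76.4°) = (0.9720, 0.2351). D is at the origin and T lies 30.7 along u from D, so T = 30.7·u = (7.219, -29.84). Tangency of A1 to both parallel lines with radius 6.0 puts Q and K at D ± 6.0·n: Q = (5.832, 1.411), K = (-5.832, -1.411). Equal radii place R and V the same way about T: R = T + 6.0·n = (13.05, -28.43), V = T − 6.0·n = (1.387, -31.25). Then |DR| = |R − D| = 31.28.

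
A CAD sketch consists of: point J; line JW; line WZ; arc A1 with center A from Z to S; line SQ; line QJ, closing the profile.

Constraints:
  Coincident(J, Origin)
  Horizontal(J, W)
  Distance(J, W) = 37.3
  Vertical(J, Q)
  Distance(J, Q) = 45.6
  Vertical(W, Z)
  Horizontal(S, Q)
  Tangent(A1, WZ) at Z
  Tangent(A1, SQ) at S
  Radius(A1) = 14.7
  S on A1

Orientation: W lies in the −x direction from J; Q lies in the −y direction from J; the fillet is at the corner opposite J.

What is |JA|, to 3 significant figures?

38.3

J and Q share the same x with |JQ| = 45.6 and Q on the −y side, so Q = (0.00, -45.6). The virtual corner opposite J is at (-37.3, -45.6). Tangency of A1 to WZ means the radius AZ is perpendicular to WZ and tangency of A1 to SQ means the radius AS is perpendicular to SQ, with radius 14.7, so the center A sits 14.7 in from both sides at A = (-22.6, -30.9). Then |JA| = |A − J| = 38.3.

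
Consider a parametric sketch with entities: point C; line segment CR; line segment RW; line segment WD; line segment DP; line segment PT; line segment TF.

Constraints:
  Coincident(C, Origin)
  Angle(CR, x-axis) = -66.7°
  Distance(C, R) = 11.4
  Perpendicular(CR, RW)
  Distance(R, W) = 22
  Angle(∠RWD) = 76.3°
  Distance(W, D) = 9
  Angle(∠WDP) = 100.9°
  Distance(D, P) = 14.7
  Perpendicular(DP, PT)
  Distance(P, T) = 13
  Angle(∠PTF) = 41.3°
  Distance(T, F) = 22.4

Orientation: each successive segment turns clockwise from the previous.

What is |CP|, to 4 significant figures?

6.187

∠RWD = 76.3° gives WD at 99.60° from the x-axis; with |WD| = 9.0, D = (-17.20, -10.30). ∠WDP = 100.9° gives DP at 20.50° from the x-axis; with |DP| = 14.7, P = (-3.428, -5.150). Then |CP| = |P − C| = 6.187.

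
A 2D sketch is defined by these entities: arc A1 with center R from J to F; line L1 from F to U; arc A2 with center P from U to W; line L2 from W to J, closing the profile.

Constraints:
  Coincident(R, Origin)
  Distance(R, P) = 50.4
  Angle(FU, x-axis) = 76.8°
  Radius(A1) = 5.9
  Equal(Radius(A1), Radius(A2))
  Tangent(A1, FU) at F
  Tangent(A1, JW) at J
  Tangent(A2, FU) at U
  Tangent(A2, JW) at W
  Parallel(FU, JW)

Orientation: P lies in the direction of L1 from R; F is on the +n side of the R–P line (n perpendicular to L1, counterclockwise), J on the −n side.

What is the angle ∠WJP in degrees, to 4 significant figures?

6.677°

The slot axis is L1's direction at 76.8°, so u = (cos 76.8°, sin 76.8°) = (0.2284, 0.9736) and n = (−sin 76.8°, cos 76.8°) = (-0.9736, 0.2284). R is at the origin and P lies 50.4 along u from R, so P = 50.4·u = (11.51, 49.07). Tangency of A1 to both parallel lines with radius 5.9 puts F and J at R ± 5.9·n: F = (-5.744, 1.347), J = (5.744, -1.347). Equal radii place U and W the same way about P: U = P + 5.9·n = (5.765, 50.42), W = P − 5.9·n = (17.25, 47.72). Then cos ∠WJP = JW·JP / (|JW||JP|), giving 6.677°.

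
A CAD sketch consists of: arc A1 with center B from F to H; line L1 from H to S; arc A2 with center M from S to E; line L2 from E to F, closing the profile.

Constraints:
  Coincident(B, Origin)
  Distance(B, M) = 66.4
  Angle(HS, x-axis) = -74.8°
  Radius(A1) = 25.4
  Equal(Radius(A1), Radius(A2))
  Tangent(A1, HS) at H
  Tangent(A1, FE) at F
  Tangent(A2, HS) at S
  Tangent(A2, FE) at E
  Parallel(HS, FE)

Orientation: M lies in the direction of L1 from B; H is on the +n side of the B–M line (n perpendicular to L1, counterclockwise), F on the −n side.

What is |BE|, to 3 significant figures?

71.1

The slot axis is L1's direction at -74.8°, so u = (cos -74.8°, sin -74.8°) = (0.262, -0.965) and n = (−sin -74.8°, cos -74.8°) = (0.965, 0.262). B is at the origin and M lies 66.4 along u from B, so M = 66.4·u = (17.4, -64.1). Tangency of A1 to both parallel lines with radius 25.4 puts H and F at B ± 25.4·n: H = (24.5, 6.66), F = (-24.5, -6.66). Equal radii place S and E the same way about M: S = M + 25.4·n = (41.9, -57.4), E = M − 25.4·n = (-7.10, -70.7). Then |BE| = |E − B| = 71.1.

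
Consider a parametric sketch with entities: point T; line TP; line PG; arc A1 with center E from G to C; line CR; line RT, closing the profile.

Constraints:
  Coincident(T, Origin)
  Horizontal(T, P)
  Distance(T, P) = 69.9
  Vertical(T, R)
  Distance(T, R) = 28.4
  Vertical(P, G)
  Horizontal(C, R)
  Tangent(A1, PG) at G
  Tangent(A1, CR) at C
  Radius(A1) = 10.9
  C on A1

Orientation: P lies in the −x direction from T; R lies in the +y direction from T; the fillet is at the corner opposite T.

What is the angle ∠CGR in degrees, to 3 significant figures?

36.1°

T is at the origin; T and P share the same y with |TP| = 69.9 and P on the −x side, so P = (-69.9, 0.00). T and R share the same x with |TR| = 28.4 and R on the +y side, so R = (0.00, 28.4). The virtual corner opposite T is at (-69.9, 28.4). Since A1 is tangent to PG there, EG ⟂ PG and A1 meets CR tangentially, so EC is at right angles to CR, with radius 10.9, so the center E sits 10.9 in from both sides at E = (-59.0, 17.5). That places the tangent points at G = (-69.9, 17.5) on PG and C = (-59.0, 28.4) on CR. Then cos ∠CGR = GC·GR / (|GC||GR|), giving 36.1°.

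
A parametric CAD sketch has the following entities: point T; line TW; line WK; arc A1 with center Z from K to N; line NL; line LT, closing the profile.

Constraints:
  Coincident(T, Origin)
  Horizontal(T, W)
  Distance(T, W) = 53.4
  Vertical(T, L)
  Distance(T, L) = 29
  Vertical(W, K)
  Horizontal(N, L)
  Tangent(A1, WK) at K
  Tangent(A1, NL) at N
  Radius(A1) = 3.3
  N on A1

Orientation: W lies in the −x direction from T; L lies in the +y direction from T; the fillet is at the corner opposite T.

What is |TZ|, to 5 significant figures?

56.307

T and L share the same x with |TL| = 29.0 and L on the +y side, so L = (0.0000, 29.000). The virtual corner opposite T is at (-53.400, 29.000). The tangent condition forces ZK to be normal to WK and A1 meets NL tangentially, so ZN is at right angles to NL, with radius 3.3, so the center Z sits 3.3 in from both sides at Z = (-50.100, 25.700). Then |TZ| = |Z − T| = 56.307.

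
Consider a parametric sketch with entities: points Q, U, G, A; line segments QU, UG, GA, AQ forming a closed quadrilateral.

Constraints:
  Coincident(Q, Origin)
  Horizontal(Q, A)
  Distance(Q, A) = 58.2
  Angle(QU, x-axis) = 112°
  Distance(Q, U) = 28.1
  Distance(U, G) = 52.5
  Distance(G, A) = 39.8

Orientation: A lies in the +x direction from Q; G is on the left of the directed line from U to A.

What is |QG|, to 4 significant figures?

54.53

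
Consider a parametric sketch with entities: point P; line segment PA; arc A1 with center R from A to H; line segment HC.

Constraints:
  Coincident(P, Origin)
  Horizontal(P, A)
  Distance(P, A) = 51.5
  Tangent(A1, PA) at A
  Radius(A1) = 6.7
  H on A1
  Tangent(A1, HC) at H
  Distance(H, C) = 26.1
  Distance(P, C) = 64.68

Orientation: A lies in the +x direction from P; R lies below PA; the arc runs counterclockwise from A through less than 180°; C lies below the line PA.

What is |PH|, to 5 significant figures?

46.264

P is at the origin; P and A share the same y with |PA| = 51.5 and A on the +x side, so A = (51.500, 0.0000). A1 meets PA tangentially, so RA is at right angles to PA, so R = A + (0, -6.7) = (51.500, -6.7000). Since RH ⟂ HC (tangency), |RC| = √(6.7² + 26.1²) = 26.946 regardless of where H sits on A1. So C lies on both circle(P, 64.68) and circle(R, 26.946); the below-PA intersection is C = (55.413, -33.361). H is the foot of the tangent from C: H = (45.321, -9.2906).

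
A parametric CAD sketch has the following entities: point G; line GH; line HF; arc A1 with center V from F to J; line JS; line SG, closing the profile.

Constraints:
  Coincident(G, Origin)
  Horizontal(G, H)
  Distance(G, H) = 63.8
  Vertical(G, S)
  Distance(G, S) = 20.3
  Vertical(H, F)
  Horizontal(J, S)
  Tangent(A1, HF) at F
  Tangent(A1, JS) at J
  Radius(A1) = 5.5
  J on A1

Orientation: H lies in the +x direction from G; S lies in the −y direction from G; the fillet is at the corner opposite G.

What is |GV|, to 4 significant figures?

60.15

G is at the origin; G and H share the same y with |GH| = 63.8 and H on the +x side, so H = (63.80, 0.000). G and S share the same x with |GS| = 20.3 and S on the −y side, so S = (0.000, -20.30). The virtual corner opposite G is at (63.80, -20.30). A1 meets HF tangentially, so VF is at right angles to HF and tangency of A1 to JS means the radius VJ is perpendicular to JS, with radius 5.5, so the center V sits 5.5 in from both sides at V = (58.30, -14.80). Then |GV| = |V − G| = 60.15.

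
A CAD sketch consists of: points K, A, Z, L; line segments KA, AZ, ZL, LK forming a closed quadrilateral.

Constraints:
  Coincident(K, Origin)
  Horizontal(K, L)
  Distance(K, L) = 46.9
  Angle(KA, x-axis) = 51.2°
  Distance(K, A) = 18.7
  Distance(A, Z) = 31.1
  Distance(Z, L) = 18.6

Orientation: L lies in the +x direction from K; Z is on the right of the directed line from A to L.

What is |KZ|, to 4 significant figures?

32.57

K is at the origin; KL is horizontal with |KL| = 46.9 and L in +x, so L = (46.9, 0). KA runs at 51.2° with |KA| = 18.7, so A = (11.72, 14.57). Z is determined by |AZ| = 31.1 and |ZL| = 18.6 together: it lies at the intersection of circle(A, 31.1) and circle(L, 18.6). With |AL| = 38.08, the foot of the radical line on AL is 27.20 from A and the perpendicular offset is √(31.1² − 27.20²) = 15.08. Taking the right-of-AL solution: Z = (31.07, -9.770).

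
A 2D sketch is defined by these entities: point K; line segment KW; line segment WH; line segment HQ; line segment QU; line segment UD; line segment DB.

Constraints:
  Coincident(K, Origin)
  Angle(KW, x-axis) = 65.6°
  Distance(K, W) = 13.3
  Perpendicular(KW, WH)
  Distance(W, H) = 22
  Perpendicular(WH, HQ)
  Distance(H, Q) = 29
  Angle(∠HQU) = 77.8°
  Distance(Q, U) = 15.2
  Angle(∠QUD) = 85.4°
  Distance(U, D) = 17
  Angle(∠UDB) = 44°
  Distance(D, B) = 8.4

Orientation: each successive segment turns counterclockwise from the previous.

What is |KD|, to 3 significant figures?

12.6

∠HQU = 77.8° gives QU at -12.2° from the x-axis; with |QU| = 15.2, U = (-11.7, -8.42). ∠QUD = 85.4° gives UD at 82.4° from the x-axis; with |UD| = 17.0, D = (-9.42, 8.43). Then |KD| = |D − K| = 12.6.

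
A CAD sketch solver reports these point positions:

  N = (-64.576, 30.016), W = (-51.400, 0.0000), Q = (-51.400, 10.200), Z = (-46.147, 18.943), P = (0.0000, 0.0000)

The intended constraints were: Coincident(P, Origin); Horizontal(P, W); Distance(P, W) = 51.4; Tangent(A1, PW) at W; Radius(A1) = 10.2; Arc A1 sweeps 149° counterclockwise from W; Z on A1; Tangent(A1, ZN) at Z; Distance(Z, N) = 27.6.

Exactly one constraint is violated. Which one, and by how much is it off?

Distance(Z, N) = 27.6 — off by 6.10.

P = (0.00, 0.00) ✓; P.y = 0.00, W.y = 0.00 ✓; |PW| = 51.40 ✓; ∠(QW, WP) = 90.00° ✓; |QW| = 10.20 ✓; bearing(Q→Z) − bearing(Q→W) = 149.0° ✓; |QZ| = 10.20 ✓; ∠(QZ, ZN) = 90.00° ✓; |ZN| = 21.50 ✗.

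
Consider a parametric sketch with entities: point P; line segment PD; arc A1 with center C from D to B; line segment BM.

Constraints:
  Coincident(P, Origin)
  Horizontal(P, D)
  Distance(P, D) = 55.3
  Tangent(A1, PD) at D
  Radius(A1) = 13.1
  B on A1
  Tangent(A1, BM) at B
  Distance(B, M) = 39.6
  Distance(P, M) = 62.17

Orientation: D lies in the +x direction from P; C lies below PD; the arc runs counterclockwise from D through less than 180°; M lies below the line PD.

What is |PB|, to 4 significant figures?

43.79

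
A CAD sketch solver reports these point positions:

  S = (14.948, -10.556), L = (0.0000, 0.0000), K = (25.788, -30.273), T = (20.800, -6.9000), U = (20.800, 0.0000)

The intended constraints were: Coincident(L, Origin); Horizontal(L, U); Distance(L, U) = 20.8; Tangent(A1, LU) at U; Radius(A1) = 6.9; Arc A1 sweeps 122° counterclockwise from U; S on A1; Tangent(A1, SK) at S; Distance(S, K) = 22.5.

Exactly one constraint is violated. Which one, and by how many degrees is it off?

Tangent(A1, SK) at S — off by 3.19°.

L = (0.00, 0.00) ✓; L.y = 0.00, U.y = 0.00 ✓; |LU| = 20.80 ✓; ∠(TU, UL) = 90.00° ✓; |TU| = 6.900 ✓; bearing(T→S) − bearing(T→U) = 122.0° ✓; |TS| = 6.900 ✓; ∠(TS, SK) = 93.19° ✗; |SK| = 22.50 ✓.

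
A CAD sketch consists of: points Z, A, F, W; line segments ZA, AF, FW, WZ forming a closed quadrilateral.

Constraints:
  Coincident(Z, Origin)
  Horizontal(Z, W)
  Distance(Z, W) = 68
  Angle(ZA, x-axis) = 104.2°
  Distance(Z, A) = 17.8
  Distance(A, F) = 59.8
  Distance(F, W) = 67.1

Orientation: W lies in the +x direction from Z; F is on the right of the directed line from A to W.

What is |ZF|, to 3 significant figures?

42.0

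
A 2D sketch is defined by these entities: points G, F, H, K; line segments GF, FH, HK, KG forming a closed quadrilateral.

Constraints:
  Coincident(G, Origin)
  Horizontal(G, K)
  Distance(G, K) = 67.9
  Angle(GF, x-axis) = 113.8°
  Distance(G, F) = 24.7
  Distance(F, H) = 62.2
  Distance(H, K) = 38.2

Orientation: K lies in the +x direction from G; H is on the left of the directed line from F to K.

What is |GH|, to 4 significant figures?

61.57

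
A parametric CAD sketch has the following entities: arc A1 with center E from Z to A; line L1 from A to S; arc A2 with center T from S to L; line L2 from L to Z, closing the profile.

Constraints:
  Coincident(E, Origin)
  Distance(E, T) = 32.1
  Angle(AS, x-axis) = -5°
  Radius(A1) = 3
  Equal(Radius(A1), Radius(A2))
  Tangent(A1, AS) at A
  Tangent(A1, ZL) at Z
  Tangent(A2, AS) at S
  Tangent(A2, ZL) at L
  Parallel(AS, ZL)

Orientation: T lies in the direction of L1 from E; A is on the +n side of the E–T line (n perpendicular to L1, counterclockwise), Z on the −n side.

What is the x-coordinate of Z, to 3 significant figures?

-0.261

The slot axis is L1's direction at -5.0°, so u = (cos -5.0°, sin -5.0°) = (0.996, -0.0872) and n = (−sin -5.0°, cos -5.0°) = (0.0872, 0.996). E is at the origin and T lies 32.1 along u from E, so T = 32.1·u = (32.0, -2.80). Tangency of A1 to both parallel lines with radius 3.0 puts A and Z at E ± 3.0·n: A = (0.261, 2.99), Z = (-0.261, -2.99). So Z.x = -0.261.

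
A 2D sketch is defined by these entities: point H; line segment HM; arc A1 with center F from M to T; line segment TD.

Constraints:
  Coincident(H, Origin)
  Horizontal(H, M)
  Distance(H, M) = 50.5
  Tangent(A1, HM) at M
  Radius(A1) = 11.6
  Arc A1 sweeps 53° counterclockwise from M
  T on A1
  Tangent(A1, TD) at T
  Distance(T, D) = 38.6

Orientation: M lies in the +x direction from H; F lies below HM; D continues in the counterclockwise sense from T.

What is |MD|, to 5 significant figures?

48.087

H is at the origin; H and M share the same y with |HM| = 50.5 and M on the +x side, so M = (50.500, 0.0000). Since A1 is tangent to HM there, FM ⟂ HM, so F = M + (0, -11.6) = (50.500, -11.600). On A1, M sits at bearing 90° from F; a 53° counterclockwise sweep puts T at bearing 143°, so T = F + 11.6·(cos 143°, sin 143°) = (41.236, -4.6189). Since A1 is tangent to TD there, FT ⟂ TD, so TD runs along (−sin 143°, cos 143°); with |TD| = 38.6, D = (18.006, -35.446). Then |MD| = |D − M| = 48.087.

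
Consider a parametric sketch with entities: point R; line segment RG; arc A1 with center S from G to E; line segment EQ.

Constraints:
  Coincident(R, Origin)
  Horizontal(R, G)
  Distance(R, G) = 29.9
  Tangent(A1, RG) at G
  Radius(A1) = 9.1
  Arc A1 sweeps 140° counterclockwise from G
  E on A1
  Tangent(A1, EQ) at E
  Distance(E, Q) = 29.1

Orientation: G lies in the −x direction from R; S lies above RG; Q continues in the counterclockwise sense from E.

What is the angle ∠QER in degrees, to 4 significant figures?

173.8°

R is at the origin; R and G share the same y with |RG| = 29.9 and G on the −x side, so G = (-29.90, 0.000). Tangency of A1 to RG means the radius SG is perpendicular to RG, so S = G + (0, 9.1) = (-29.90, 9.100). On A1, G sits at bearing -90° from S; a 140° counterclockwise sweep puts E at bearing 50°, so E = S + 9.1·(cos 50°, sin 50°) = (-24.05, 16.07). The tangent condition forces SE to be normal to EQ, so EQ runs along (−sin 50°, cos 50°); with |EQ| = 29.1, Q = (-46.34, 34.78). Then cos ∠QER = EQ·ER / (|EQ||ER|), giving 173.8°.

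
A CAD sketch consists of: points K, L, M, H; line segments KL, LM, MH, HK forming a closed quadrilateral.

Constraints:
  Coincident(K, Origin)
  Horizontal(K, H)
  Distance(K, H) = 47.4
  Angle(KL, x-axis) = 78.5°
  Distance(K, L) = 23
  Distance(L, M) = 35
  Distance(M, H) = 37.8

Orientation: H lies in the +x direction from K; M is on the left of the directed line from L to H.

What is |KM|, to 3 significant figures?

51.7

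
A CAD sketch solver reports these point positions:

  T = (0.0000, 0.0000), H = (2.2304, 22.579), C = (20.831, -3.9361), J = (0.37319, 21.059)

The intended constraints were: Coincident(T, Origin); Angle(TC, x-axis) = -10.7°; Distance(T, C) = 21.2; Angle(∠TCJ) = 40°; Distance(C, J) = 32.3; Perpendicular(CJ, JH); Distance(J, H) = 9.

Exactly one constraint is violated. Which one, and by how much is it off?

Distance(J, H) = 9 — off by 6.60.

T = (0.00, 0.00) ✓; TC at -10.70° ✓; |TC| = 21.20 ✓; ∠TCJ = 40.00° ✓; |CJ| = 32.30 ✓; ∠(CJ, JH) = 90.00° ✓; |JH| = 2.400 ✗.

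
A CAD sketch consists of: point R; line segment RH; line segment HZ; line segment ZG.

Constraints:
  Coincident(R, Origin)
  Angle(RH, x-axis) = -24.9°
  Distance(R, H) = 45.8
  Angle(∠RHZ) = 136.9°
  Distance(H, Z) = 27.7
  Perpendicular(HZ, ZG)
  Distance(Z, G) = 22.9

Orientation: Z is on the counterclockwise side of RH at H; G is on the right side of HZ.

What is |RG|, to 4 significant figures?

81.70

∠RHZ = 136.9°, so HZ runs at -24.9° + (180° − 136.9°) = 18.20° from the x-axis; with |HZ| = 27.7, Z = H + 27.7·(cos 18.20°, sin 18.20°) = (67.86, -10.63). The perpendicularity gives ZG at right angles to HZ; with |ZG| = 22.9 on the right of HZ, G = Z + 22.9·(0.3123, -0.9500) = (75.01, -32.39). Then |RG| = |G − R| = 81.70.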